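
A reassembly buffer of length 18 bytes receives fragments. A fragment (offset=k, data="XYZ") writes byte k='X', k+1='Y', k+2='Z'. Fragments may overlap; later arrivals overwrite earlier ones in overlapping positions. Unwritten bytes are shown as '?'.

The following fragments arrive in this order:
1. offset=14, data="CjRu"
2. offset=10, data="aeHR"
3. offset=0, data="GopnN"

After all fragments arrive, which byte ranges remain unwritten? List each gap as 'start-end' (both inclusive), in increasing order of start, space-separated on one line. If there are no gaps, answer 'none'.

Answer: 5-9

Derivation:
Fragment 1: offset=14 len=4
Fragment 2: offset=10 len=4
Fragment 3: offset=0 len=5
Gaps: 5-9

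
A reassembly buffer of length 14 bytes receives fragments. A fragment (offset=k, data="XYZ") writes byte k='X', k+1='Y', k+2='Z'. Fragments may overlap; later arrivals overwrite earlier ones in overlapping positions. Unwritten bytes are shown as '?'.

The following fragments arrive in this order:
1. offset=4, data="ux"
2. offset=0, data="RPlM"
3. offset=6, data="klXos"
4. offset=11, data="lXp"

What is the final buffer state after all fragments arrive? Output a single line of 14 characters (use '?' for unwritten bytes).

Fragment 1: offset=4 data="ux" -> buffer=????ux????????
Fragment 2: offset=0 data="RPlM" -> buffer=RPlMux????????
Fragment 3: offset=6 data="klXos" -> buffer=RPlMuxklXos???
Fragment 4: offset=11 data="lXp" -> buffer=RPlMuxklXoslXp

Answer: RPlMuxklXoslXp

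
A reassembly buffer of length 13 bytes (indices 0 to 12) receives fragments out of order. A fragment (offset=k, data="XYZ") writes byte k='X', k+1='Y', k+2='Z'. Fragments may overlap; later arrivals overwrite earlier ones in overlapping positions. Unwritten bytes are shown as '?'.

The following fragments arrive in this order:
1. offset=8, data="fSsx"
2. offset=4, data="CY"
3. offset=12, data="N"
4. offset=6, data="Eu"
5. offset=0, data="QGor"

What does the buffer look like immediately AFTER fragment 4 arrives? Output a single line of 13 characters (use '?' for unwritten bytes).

Fragment 1: offset=8 data="fSsx" -> buffer=????????fSsx?
Fragment 2: offset=4 data="CY" -> buffer=????CY??fSsx?
Fragment 3: offset=12 data="N" -> buffer=????CY??fSsxN
Fragment 4: offset=6 data="Eu" -> buffer=????CYEufSsxN

Answer: ????CYEufSsxN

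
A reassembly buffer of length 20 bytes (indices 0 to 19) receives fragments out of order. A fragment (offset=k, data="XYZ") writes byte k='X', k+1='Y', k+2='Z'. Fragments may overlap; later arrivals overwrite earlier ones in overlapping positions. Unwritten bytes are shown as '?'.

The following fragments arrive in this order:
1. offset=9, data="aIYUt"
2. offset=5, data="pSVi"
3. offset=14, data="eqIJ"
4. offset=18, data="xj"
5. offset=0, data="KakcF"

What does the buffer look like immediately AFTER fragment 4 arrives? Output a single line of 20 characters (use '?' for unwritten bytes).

Fragment 1: offset=9 data="aIYUt" -> buffer=?????????aIYUt??????
Fragment 2: offset=5 data="pSVi" -> buffer=?????pSViaIYUt??????
Fragment 3: offset=14 data="eqIJ" -> buffer=?????pSViaIYUteqIJ??
Fragment 4: offset=18 data="xj" -> buffer=?????pSViaIYUteqIJxj

Answer: ?????pSViaIYUteqIJxj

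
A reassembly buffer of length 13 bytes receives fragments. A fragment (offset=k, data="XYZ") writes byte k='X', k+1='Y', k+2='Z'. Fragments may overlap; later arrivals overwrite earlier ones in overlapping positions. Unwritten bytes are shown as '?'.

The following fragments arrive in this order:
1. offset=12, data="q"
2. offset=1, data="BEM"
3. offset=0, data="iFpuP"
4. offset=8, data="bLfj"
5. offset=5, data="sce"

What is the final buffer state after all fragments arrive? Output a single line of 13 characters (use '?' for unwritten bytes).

Answer: iFpuPscebLfjq

Derivation:
Fragment 1: offset=12 data="q" -> buffer=????????????q
Fragment 2: offset=1 data="BEM" -> buffer=?BEM????????q
Fragment 3: offset=0 data="iFpuP" -> buffer=iFpuP???????q
Fragment 4: offset=8 data="bLfj" -> buffer=iFpuP???bLfjq
Fragment 5: offset=5 data="sce" -> buffer=iFpuPscebLfjq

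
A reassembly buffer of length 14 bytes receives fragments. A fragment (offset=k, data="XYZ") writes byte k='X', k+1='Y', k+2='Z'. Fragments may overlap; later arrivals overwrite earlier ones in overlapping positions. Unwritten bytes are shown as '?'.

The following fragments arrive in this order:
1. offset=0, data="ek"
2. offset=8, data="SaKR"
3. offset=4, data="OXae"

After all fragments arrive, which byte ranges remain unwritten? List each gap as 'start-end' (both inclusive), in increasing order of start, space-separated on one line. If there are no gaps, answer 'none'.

Fragment 1: offset=0 len=2
Fragment 2: offset=8 len=4
Fragment 3: offset=4 len=4
Gaps: 2-3 12-13

Answer: 2-3 12-13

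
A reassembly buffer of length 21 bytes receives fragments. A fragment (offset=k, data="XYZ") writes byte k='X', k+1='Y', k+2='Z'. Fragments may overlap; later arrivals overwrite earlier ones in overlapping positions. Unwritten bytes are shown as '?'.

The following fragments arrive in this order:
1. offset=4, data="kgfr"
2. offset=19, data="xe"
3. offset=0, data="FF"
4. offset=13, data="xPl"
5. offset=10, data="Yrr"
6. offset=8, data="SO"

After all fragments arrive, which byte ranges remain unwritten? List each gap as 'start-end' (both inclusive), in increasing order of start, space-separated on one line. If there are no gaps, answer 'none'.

Fragment 1: offset=4 len=4
Fragment 2: offset=19 len=2
Fragment 3: offset=0 len=2
Fragment 4: offset=13 len=3
Fragment 5: offset=10 len=3
Fragment 6: offset=8 len=2
Gaps: 2-3 16-18

Answer: 2-3 16-18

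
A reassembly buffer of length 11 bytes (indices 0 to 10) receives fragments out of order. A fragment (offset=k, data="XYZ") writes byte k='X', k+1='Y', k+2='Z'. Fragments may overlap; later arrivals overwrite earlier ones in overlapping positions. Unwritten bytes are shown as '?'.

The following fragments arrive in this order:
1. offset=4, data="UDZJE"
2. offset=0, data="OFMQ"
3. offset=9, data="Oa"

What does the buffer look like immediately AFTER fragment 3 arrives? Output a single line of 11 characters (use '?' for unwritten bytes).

Answer: OFMQUDZJEOa

Derivation:
Fragment 1: offset=4 data="UDZJE" -> buffer=????UDZJE??
Fragment 2: offset=0 data="OFMQ" -> buffer=OFMQUDZJE??
Fragment 3: offset=9 data="Oa" -> buffer=OFMQUDZJEOa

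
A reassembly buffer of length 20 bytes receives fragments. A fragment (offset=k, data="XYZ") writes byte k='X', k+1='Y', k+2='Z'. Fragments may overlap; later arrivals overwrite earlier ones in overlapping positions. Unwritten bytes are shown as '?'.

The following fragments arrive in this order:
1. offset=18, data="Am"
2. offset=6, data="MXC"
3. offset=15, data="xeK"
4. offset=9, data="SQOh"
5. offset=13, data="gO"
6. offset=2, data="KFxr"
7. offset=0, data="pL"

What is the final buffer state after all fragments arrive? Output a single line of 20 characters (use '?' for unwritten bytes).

Answer: pLKFxrMXCSQOhgOxeKAm

Derivation:
Fragment 1: offset=18 data="Am" -> buffer=??????????????????Am
Fragment 2: offset=6 data="MXC" -> buffer=??????MXC?????????Am
Fragment 3: offset=15 data="xeK" -> buffer=??????MXC??????xeKAm
Fragment 4: offset=9 data="SQOh" -> buffer=??????MXCSQOh??xeKAm
Fragment 5: offset=13 data="gO" -> buffer=??????MXCSQOhgOxeKAm
Fragment 6: offset=2 data="KFxr" -> buffer=??KFxrMXCSQOhgOxeKAm
Fragment 7: offset=0 data="pL" -> buffer=pLKFxrMXCSQOhgOxeKAm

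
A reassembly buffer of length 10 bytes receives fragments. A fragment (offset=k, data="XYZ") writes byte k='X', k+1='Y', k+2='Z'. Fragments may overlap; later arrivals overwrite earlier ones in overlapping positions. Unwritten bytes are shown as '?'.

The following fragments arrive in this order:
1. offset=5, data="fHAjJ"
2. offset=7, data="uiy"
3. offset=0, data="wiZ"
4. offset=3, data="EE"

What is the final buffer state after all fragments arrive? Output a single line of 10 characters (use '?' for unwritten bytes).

Fragment 1: offset=5 data="fHAjJ" -> buffer=?????fHAjJ
Fragment 2: offset=7 data="uiy" -> buffer=?????fHuiy
Fragment 3: offset=0 data="wiZ" -> buffer=wiZ??fHuiy
Fragment 4: offset=3 data="EE" -> buffer=wiZEEfHuiy

Answer: wiZEEfHuiy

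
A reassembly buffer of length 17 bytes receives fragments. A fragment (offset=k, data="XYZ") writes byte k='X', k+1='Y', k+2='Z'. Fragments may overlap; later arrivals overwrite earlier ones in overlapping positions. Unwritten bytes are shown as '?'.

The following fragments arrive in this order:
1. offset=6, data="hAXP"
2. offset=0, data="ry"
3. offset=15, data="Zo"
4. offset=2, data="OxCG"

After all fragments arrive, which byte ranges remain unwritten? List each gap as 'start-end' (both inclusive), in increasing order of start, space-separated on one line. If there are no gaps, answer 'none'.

Answer: 10-14

Derivation:
Fragment 1: offset=6 len=4
Fragment 2: offset=0 len=2
Fragment 3: offset=15 len=2
Fragment 4: offset=2 len=4
Gaps: 10-14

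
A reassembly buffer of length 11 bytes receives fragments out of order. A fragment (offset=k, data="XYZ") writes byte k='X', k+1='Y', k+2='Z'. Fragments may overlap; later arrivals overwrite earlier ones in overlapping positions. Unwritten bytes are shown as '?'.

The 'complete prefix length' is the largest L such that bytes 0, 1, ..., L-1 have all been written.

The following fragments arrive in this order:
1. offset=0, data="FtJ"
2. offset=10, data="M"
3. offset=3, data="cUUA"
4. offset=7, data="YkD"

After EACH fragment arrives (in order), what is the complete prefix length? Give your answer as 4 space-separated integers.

Answer: 3 3 7 11

Derivation:
Fragment 1: offset=0 data="FtJ" -> buffer=FtJ???????? -> prefix_len=3
Fragment 2: offset=10 data="M" -> buffer=FtJ???????M -> prefix_len=3
Fragment 3: offset=3 data="cUUA" -> buffer=FtJcUUA???M -> prefix_len=7
Fragment 4: offset=7 data="YkD" -> buffer=FtJcUUAYkDM -> prefix_len=11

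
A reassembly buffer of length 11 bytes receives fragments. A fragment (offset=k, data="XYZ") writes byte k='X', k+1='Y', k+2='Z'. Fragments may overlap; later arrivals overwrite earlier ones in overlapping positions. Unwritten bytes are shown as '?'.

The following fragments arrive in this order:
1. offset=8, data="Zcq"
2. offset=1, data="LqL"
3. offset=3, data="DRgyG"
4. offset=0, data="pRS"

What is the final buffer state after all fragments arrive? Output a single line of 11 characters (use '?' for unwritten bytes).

Answer: pRSDRgyGZcq

Derivation:
Fragment 1: offset=8 data="Zcq" -> buffer=????????Zcq
Fragment 2: offset=1 data="LqL" -> buffer=?LqL????Zcq
Fragment 3: offset=3 data="DRgyG" -> buffer=?LqDRgyGZcq
Fragment 4: offset=0 data="pRS" -> buffer=pRSDRgyGZcq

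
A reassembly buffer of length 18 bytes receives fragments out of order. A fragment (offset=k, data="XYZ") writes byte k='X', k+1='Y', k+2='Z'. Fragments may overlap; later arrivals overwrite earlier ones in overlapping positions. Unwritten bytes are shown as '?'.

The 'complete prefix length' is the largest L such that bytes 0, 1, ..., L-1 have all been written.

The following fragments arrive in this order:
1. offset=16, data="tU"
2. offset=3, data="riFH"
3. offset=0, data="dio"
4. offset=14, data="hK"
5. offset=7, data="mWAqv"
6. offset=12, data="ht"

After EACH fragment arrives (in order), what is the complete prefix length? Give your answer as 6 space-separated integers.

Answer: 0 0 7 7 12 18

Derivation:
Fragment 1: offset=16 data="tU" -> buffer=????????????????tU -> prefix_len=0
Fragment 2: offset=3 data="riFH" -> buffer=???riFH?????????tU -> prefix_len=0
Fragment 3: offset=0 data="dio" -> buffer=dioriFH?????????tU -> prefix_len=7
Fragment 4: offset=14 data="hK" -> buffer=dioriFH???????hKtU -> prefix_len=7
Fragment 5: offset=7 data="mWAqv" -> buffer=dioriFHmWAqv??hKtU -> prefix_len=12
Fragment 6: offset=12 data="ht" -> buffer=dioriFHmWAqvhthKtU -> prefix_len=18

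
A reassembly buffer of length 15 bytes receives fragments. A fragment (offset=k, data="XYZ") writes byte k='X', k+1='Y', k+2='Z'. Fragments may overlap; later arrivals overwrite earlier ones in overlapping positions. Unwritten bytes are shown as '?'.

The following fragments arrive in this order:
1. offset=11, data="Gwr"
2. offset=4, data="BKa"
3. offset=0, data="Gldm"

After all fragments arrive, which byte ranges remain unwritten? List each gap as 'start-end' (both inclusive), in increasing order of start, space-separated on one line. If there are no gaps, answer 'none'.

Fragment 1: offset=11 len=3
Fragment 2: offset=4 len=3
Fragment 3: offset=0 len=4
Gaps: 7-10 14-14

Answer: 7-10 14-14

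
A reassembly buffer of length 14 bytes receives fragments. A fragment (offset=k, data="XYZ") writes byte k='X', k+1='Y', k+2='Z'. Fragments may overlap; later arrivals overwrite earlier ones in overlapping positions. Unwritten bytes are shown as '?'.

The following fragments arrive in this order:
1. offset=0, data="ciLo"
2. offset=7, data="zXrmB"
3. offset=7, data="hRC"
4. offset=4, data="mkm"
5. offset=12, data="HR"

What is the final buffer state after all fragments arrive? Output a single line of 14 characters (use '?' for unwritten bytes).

Answer: ciLomkmhRCmBHR

Derivation:
Fragment 1: offset=0 data="ciLo" -> buffer=ciLo??????????
Fragment 2: offset=7 data="zXrmB" -> buffer=ciLo???zXrmB??
Fragment 3: offset=7 data="hRC" -> buffer=ciLo???hRCmB??
Fragment 4: offset=4 data="mkm" -> buffer=ciLomkmhRCmB??
Fragment 5: offset=12 data="HR" -> buffer=ciLomkmhRCmBHR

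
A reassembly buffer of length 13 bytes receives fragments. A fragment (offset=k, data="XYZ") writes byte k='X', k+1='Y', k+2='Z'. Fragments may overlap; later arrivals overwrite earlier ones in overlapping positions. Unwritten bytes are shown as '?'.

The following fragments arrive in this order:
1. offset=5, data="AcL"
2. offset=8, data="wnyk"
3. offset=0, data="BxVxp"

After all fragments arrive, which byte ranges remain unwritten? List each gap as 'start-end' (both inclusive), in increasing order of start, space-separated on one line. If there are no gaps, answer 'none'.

Answer: 12-12

Derivation:
Fragment 1: offset=5 len=3
Fragment 2: offset=8 len=4
Fragment 3: offset=0 len=5
Gaps: 12-12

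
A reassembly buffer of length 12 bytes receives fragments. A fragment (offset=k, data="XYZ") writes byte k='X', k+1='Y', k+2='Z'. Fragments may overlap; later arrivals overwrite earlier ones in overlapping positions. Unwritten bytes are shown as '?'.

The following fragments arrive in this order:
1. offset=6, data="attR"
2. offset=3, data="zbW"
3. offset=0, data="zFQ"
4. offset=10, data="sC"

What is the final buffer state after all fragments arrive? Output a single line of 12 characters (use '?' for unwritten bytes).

Answer: zFQzbWattRsC

Derivation:
Fragment 1: offset=6 data="attR" -> buffer=??????attR??
Fragment 2: offset=3 data="zbW" -> buffer=???zbWattR??
Fragment 3: offset=0 data="zFQ" -> buffer=zFQzbWattR??
Fragment 4: offset=10 data="sC" -> buffer=zFQzbWattRsC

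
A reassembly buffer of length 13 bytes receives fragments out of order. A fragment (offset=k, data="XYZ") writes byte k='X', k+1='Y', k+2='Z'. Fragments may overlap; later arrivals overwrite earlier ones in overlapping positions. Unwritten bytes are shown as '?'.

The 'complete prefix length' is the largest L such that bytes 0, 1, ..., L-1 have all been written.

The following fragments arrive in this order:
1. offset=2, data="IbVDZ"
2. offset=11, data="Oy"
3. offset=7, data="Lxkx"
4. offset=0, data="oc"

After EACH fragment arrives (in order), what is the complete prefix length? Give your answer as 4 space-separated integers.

Answer: 0 0 0 13

Derivation:
Fragment 1: offset=2 data="IbVDZ" -> buffer=??IbVDZ?????? -> prefix_len=0
Fragment 2: offset=11 data="Oy" -> buffer=??IbVDZ????Oy -> prefix_len=0
Fragment 3: offset=7 data="Lxkx" -> buffer=??IbVDZLxkxOy -> prefix_len=0
Fragment 4: offset=0 data="oc" -> buffer=ocIbVDZLxkxOy -> prefix_len=13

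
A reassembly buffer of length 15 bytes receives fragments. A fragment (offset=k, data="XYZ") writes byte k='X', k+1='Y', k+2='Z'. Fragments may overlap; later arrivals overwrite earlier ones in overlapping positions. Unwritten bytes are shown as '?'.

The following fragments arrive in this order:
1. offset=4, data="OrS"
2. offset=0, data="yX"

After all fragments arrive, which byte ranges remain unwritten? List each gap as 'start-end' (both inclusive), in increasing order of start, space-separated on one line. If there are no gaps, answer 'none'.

Fragment 1: offset=4 len=3
Fragment 2: offset=0 len=2
Gaps: 2-3 7-14

Answer: 2-3 7-14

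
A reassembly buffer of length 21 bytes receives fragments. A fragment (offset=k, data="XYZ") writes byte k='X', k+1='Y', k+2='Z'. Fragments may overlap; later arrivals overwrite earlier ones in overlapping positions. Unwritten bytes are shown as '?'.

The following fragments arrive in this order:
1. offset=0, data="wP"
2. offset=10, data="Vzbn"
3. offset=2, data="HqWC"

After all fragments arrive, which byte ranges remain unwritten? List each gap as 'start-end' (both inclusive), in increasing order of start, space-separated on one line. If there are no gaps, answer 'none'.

Answer: 6-9 14-20

Derivation:
Fragment 1: offset=0 len=2
Fragment 2: offset=10 len=4
Fragment 3: offset=2 len=4
Gaps: 6-9 14-20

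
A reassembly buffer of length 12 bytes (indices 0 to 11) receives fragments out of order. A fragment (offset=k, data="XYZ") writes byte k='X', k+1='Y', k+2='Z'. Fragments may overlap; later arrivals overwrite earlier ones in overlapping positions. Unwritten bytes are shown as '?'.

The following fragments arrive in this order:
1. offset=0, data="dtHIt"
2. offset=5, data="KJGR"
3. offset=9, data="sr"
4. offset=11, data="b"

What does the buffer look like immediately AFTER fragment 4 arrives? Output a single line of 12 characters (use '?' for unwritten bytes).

Fragment 1: offset=0 data="dtHIt" -> buffer=dtHIt???????
Fragment 2: offset=5 data="KJGR" -> buffer=dtHItKJGR???
Fragment 3: offset=9 data="sr" -> buffer=dtHItKJGRsr?
Fragment 4: offset=11 data="b" -> buffer=dtHItKJGRsrb

Answer: dtHItKJGRsrb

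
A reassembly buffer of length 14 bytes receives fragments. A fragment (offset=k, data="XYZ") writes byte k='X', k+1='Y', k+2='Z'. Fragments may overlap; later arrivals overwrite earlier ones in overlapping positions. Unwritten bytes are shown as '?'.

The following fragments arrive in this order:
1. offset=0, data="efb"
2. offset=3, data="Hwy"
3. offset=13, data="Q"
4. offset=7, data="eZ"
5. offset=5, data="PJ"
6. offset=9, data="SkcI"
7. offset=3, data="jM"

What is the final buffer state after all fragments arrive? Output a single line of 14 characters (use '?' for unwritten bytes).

Answer: efbjMPJeZSkcIQ

Derivation:
Fragment 1: offset=0 data="efb" -> buffer=efb???????????
Fragment 2: offset=3 data="Hwy" -> buffer=efbHwy????????
Fragment 3: offset=13 data="Q" -> buffer=efbHwy???????Q
Fragment 4: offset=7 data="eZ" -> buffer=efbHwy?eZ????Q
Fragment 5: offset=5 data="PJ" -> buffer=efbHwPJeZ????Q
Fragment 6: offset=9 data="SkcI" -> buffer=efbHwPJeZSkcIQ
Fragment 7: offset=3 data="jM" -> buffer=efbjMPJeZSkcIQ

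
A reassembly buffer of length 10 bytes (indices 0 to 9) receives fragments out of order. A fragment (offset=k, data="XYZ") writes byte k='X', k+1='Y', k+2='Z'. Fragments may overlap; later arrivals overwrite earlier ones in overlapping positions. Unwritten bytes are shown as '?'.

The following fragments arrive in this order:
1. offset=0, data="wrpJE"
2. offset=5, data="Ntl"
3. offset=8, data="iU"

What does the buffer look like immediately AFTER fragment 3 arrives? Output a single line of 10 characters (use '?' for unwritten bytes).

Answer: wrpJENtliU

Derivation:
Fragment 1: offset=0 data="wrpJE" -> buffer=wrpJE?????
Fragment 2: offset=5 data="Ntl" -> buffer=wrpJENtl??
Fragment 3: offset=8 data="iU" -> buffer=wrpJENtliU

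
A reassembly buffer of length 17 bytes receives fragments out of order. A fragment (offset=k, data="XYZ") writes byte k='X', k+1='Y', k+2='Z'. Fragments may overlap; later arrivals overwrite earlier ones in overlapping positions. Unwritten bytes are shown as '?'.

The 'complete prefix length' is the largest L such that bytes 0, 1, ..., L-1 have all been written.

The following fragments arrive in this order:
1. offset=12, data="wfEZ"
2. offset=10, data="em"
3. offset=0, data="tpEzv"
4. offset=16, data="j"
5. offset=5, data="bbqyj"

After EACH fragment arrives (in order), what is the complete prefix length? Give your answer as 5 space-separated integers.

Answer: 0 0 5 5 17

Derivation:
Fragment 1: offset=12 data="wfEZ" -> buffer=????????????wfEZ? -> prefix_len=0
Fragment 2: offset=10 data="em" -> buffer=??????????emwfEZ? -> prefix_len=0
Fragment 3: offset=0 data="tpEzv" -> buffer=tpEzv?????emwfEZ? -> prefix_len=5
Fragment 4: offset=16 data="j" -> buffer=tpEzv?????emwfEZj -> prefix_len=5
Fragment 5: offset=5 data="bbqyj" -> buffer=tpEzvbbqyjemwfEZj -> prefix_len=17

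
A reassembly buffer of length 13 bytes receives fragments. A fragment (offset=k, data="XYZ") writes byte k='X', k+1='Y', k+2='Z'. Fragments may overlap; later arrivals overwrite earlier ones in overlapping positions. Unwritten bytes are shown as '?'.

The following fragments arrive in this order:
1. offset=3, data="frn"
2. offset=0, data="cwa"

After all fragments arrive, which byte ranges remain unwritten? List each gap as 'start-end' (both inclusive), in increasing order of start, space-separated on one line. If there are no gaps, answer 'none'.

Fragment 1: offset=3 len=3
Fragment 2: offset=0 len=3
Gaps: 6-12

Answer: 6-12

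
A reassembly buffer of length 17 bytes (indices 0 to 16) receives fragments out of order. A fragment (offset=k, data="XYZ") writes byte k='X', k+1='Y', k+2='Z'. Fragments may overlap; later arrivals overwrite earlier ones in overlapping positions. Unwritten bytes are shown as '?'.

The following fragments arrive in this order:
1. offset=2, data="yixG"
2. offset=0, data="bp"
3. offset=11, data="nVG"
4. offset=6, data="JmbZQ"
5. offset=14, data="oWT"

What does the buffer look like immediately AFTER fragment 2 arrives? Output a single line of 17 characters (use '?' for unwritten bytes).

Answer: bpyixG???????????

Derivation:
Fragment 1: offset=2 data="yixG" -> buffer=??yixG???????????
Fragment 2: offset=0 data="bp" -> buffer=bpyixG???????????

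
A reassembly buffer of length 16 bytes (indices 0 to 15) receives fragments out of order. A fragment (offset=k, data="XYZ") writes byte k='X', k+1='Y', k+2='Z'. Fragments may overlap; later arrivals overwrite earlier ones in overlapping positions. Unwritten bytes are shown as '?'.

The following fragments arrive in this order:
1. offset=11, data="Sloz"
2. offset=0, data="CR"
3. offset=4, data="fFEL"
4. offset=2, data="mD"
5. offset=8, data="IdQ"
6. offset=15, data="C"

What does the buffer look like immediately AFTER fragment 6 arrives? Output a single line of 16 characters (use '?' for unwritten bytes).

Fragment 1: offset=11 data="Sloz" -> buffer=???????????Sloz?
Fragment 2: offset=0 data="CR" -> buffer=CR?????????Sloz?
Fragment 3: offset=4 data="fFEL" -> buffer=CR??fFEL???Sloz?
Fragment 4: offset=2 data="mD" -> buffer=CRmDfFEL???Sloz?
Fragment 5: offset=8 data="IdQ" -> buffer=CRmDfFELIdQSloz?
Fragment 6: offset=15 data="C" -> buffer=CRmDfFELIdQSlozC

Answer: CRmDfFELIdQSlozC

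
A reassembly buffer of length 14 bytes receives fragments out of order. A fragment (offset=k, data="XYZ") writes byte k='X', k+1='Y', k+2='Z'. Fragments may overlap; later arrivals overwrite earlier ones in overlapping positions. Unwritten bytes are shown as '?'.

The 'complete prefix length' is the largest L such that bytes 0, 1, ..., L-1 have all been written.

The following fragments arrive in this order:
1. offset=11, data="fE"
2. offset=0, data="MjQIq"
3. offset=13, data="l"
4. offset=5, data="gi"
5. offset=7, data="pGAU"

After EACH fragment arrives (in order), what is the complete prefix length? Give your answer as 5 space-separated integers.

Fragment 1: offset=11 data="fE" -> buffer=???????????fE? -> prefix_len=0
Fragment 2: offset=0 data="MjQIq" -> buffer=MjQIq??????fE? -> prefix_len=5
Fragment 3: offset=13 data="l" -> buffer=MjQIq??????fEl -> prefix_len=5
Fragment 4: offset=5 data="gi" -> buffer=MjQIqgi????fEl -> prefix_len=7
Fragment 5: offset=7 data="pGAU" -> buffer=MjQIqgipGAUfEl -> prefix_len=14

Answer: 0 5 5 7 14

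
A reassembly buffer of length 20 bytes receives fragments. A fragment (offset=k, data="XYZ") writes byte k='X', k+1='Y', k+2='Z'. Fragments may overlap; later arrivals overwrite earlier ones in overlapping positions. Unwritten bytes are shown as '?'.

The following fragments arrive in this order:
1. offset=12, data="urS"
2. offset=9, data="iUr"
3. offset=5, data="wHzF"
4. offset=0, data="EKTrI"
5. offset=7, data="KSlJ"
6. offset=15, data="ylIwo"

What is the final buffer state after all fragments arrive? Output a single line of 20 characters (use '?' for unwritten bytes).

Fragment 1: offset=12 data="urS" -> buffer=????????????urS?????
Fragment 2: offset=9 data="iUr" -> buffer=?????????iUrurS?????
Fragment 3: offset=5 data="wHzF" -> buffer=?????wHzFiUrurS?????
Fragment 4: offset=0 data="EKTrI" -> buffer=EKTrIwHzFiUrurS?????
Fragment 5: offset=7 data="KSlJ" -> buffer=EKTrIwHKSlJrurS?????
Fragment 6: offset=15 data="ylIwo" -> buffer=EKTrIwHKSlJrurSylIwo

Answer: EKTrIwHKSlJrurSylIwo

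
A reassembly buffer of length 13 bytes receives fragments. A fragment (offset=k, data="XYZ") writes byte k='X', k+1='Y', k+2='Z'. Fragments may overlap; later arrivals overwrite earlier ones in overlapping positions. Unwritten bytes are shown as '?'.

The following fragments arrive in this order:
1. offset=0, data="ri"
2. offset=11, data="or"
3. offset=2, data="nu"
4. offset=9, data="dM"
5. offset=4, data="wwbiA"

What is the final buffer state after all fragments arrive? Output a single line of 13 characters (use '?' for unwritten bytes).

Fragment 1: offset=0 data="ri" -> buffer=ri???????????
Fragment 2: offset=11 data="or" -> buffer=ri?????????or
Fragment 3: offset=2 data="nu" -> buffer=rinu???????or
Fragment 4: offset=9 data="dM" -> buffer=rinu?????dMor
Fragment 5: offset=4 data="wwbiA" -> buffer=rinuwwbiAdMor

Answer: rinuwwbiAdMor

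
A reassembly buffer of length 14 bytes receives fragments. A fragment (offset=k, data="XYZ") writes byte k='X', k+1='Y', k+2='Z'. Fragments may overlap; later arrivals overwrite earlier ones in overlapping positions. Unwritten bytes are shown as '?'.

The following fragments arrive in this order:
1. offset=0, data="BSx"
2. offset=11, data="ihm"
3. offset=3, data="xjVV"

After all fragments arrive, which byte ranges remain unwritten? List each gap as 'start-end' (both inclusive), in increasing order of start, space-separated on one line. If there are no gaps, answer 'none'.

Fragment 1: offset=0 len=3
Fragment 2: offset=11 len=3
Fragment 3: offset=3 len=4
Gaps: 7-10

Answer: 7-10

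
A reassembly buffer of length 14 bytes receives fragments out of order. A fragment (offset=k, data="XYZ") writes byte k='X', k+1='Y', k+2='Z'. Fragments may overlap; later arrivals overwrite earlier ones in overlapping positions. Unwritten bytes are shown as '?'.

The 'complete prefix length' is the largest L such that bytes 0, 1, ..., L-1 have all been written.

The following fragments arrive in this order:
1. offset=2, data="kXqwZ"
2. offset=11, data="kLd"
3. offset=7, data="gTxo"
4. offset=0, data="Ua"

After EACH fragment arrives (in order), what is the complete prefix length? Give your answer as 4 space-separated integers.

Fragment 1: offset=2 data="kXqwZ" -> buffer=??kXqwZ??????? -> prefix_len=0
Fragment 2: offset=11 data="kLd" -> buffer=??kXqwZ????kLd -> prefix_len=0
Fragment 3: offset=7 data="gTxo" -> buffer=??kXqwZgTxokLd -> prefix_len=0
Fragment 4: offset=0 data="Ua" -> buffer=UakXqwZgTxokLd -> prefix_len=14

Answer: 0 0 0 14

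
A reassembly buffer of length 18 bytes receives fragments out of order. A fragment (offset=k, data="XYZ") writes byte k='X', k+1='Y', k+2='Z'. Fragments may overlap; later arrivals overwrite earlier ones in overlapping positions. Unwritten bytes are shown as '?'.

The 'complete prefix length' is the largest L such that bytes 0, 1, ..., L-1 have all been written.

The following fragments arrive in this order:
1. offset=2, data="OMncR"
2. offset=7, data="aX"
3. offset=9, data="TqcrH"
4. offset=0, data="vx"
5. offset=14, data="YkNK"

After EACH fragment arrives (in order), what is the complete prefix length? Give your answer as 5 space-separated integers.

Answer: 0 0 0 14 18

Derivation:
Fragment 1: offset=2 data="OMncR" -> buffer=??OMncR??????????? -> prefix_len=0
Fragment 2: offset=7 data="aX" -> buffer=??OMncRaX????????? -> prefix_len=0
Fragment 3: offset=9 data="TqcrH" -> buffer=??OMncRaXTqcrH???? -> prefix_len=0
Fragment 4: offset=0 data="vx" -> buffer=vxOMncRaXTqcrH???? -> prefix_len=14
Fragment 5: offset=14 data="YkNK" -> buffer=vxOMncRaXTqcrHYkNK -> prefix_len=18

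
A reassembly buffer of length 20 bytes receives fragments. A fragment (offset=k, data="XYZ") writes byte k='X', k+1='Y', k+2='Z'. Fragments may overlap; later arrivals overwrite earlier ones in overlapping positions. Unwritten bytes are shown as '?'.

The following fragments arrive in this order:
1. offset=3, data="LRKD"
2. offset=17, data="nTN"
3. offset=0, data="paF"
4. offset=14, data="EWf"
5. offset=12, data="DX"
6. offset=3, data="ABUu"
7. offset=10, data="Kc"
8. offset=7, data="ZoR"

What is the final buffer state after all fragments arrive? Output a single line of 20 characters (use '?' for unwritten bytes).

Fragment 1: offset=3 data="LRKD" -> buffer=???LRKD?????????????
Fragment 2: offset=17 data="nTN" -> buffer=???LRKD??????????nTN
Fragment 3: offset=0 data="paF" -> buffer=paFLRKD??????????nTN
Fragment 4: offset=14 data="EWf" -> buffer=paFLRKD???????EWfnTN
Fragment 5: offset=12 data="DX" -> buffer=paFLRKD?????DXEWfnTN
Fragment 6: offset=3 data="ABUu" -> buffer=paFABUu?????DXEWfnTN
Fragment 7: offset=10 data="Kc" -> buffer=paFABUu???KcDXEWfnTN
Fragment 8: offset=7 data="ZoR" -> buffer=paFABUuZoRKcDXEWfnTN

Answer: paFABUuZoRKcDXEWfnTN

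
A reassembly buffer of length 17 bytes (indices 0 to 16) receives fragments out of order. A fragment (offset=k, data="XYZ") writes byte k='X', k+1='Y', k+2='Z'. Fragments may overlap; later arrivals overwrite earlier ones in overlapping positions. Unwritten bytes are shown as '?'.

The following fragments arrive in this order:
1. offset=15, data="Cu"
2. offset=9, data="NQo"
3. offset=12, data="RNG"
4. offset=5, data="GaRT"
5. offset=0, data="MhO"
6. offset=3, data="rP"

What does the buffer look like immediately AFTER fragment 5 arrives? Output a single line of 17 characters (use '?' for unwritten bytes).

Fragment 1: offset=15 data="Cu" -> buffer=???????????????Cu
Fragment 2: offset=9 data="NQo" -> buffer=?????????NQo???Cu
Fragment 3: offset=12 data="RNG" -> buffer=?????????NQoRNGCu
Fragment 4: offset=5 data="GaRT" -> buffer=?????GaRTNQoRNGCu
Fragment 5: offset=0 data="MhO" -> buffer=MhO??GaRTNQoRNGCu

Answer: MhO??GaRTNQoRNGCu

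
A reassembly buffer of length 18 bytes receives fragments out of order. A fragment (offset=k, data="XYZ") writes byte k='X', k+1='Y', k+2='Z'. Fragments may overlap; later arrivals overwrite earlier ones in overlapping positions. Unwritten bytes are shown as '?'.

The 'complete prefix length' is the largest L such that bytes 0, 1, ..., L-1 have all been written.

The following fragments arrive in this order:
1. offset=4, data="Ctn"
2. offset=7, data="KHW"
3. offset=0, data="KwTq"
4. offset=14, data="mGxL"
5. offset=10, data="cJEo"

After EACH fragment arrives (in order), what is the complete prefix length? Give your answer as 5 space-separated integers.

Fragment 1: offset=4 data="Ctn" -> buffer=????Ctn??????????? -> prefix_len=0
Fragment 2: offset=7 data="KHW" -> buffer=????CtnKHW???????? -> prefix_len=0
Fragment 3: offset=0 data="KwTq" -> buffer=KwTqCtnKHW???????? -> prefix_len=10
Fragment 4: offset=14 data="mGxL" -> buffer=KwTqCtnKHW????mGxL -> prefix_len=10
Fragment 5: offset=10 data="cJEo" -> buffer=KwTqCtnKHWcJEomGxL -> prefix_len=18

Answer: 0 0 10 10 18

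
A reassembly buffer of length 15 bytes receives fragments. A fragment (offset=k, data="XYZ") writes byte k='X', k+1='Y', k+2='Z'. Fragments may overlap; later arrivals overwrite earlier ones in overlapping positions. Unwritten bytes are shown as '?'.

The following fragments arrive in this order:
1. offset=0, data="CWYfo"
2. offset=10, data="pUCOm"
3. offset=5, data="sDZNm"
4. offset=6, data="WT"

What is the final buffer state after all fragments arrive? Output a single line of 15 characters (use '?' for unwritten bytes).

Answer: CWYfosWTNmpUCOm

Derivation:
Fragment 1: offset=0 data="CWYfo" -> buffer=CWYfo??????????
Fragment 2: offset=10 data="pUCOm" -> buffer=CWYfo?????pUCOm
Fragment 3: offset=5 data="sDZNm" -> buffer=CWYfosDZNmpUCOm
Fragment 4: offset=6 data="WT" -> buffer=CWYfosWTNmpUCOm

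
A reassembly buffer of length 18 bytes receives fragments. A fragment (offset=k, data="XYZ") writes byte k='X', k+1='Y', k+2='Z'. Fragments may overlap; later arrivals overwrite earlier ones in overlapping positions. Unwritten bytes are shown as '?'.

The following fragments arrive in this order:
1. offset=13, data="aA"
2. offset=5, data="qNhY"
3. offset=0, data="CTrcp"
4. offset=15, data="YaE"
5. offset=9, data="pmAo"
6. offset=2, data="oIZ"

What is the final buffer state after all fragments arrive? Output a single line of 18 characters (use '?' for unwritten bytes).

Answer: CToIZqNhYpmAoaAYaE

Derivation:
Fragment 1: offset=13 data="aA" -> buffer=?????????????aA???
Fragment 2: offset=5 data="qNhY" -> buffer=?????qNhY????aA???
Fragment 3: offset=0 data="CTrcp" -> buffer=CTrcpqNhY????aA???
Fragment 4: offset=15 data="YaE" -> buffer=CTrcpqNhY????aAYaE
Fragment 5: offset=9 data="pmAo" -> buffer=CTrcpqNhYpmAoaAYaE
Fragment 6: offset=2 data="oIZ" -> buffer=CToIZqNhYpmAoaAYaE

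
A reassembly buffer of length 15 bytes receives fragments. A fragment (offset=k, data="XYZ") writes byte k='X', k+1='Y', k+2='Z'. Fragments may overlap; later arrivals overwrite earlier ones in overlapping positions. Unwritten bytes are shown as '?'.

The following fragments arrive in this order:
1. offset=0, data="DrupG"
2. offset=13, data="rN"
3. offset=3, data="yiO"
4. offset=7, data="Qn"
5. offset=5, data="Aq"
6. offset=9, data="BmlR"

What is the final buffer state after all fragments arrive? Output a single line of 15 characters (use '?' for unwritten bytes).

Answer: DruyiAqQnBmlRrN

Derivation:
Fragment 1: offset=0 data="DrupG" -> buffer=DrupG??????????
Fragment 2: offset=13 data="rN" -> buffer=DrupG????????rN
Fragment 3: offset=3 data="yiO" -> buffer=DruyiO???????rN
Fragment 4: offset=7 data="Qn" -> buffer=DruyiO?Qn????rN
Fragment 5: offset=5 data="Aq" -> buffer=DruyiAqQn????rN
Fragment 6: offset=9 data="BmlR" -> buffer=DruyiAqQnBmlRrN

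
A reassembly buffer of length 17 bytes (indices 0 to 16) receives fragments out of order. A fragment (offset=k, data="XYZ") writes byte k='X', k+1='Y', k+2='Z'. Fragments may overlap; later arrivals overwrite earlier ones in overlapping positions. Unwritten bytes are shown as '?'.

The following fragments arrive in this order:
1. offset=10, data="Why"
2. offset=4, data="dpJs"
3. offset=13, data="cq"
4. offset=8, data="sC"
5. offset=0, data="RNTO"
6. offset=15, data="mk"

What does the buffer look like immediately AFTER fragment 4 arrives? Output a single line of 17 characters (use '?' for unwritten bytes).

Fragment 1: offset=10 data="Why" -> buffer=??????????Why????
Fragment 2: offset=4 data="dpJs" -> buffer=????dpJs??Why????
Fragment 3: offset=13 data="cq" -> buffer=????dpJs??Whycq??
Fragment 4: offset=8 data="sC" -> buffer=????dpJssCWhycq??

Answer: ????dpJssCWhycq??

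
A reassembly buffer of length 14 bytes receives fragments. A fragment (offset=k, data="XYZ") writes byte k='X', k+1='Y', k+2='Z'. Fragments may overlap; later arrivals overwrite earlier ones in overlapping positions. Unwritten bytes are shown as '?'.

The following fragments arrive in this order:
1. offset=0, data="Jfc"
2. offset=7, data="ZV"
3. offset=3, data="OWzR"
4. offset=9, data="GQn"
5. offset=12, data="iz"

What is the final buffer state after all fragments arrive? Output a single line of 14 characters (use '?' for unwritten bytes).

Fragment 1: offset=0 data="Jfc" -> buffer=Jfc???????????
Fragment 2: offset=7 data="ZV" -> buffer=Jfc????ZV?????
Fragment 3: offset=3 data="OWzR" -> buffer=JfcOWzRZV?????
Fragment 4: offset=9 data="GQn" -> buffer=JfcOWzRZVGQn??
Fragment 5: offset=12 data="iz" -> buffer=JfcOWzRZVGQniz

Answer: JfcOWzRZVGQniz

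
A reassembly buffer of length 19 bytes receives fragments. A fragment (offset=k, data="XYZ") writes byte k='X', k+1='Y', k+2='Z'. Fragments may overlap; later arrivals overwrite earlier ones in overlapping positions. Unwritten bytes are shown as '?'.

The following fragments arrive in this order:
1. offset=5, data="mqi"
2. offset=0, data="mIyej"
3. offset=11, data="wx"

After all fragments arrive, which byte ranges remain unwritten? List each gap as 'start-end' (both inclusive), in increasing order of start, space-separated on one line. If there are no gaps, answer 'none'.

Answer: 8-10 13-18

Derivation:
Fragment 1: offset=5 len=3
Fragment 2: offset=0 len=5
Fragment 3: offset=11 len=2
Gaps: 8-10 13-18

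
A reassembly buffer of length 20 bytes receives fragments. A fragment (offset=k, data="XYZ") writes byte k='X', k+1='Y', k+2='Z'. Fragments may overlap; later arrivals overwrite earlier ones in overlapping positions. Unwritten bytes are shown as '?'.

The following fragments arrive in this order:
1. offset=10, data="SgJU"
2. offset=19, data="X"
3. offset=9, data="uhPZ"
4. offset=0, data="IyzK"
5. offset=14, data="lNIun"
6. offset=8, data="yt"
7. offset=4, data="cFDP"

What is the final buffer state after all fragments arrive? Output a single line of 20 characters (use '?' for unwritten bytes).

Fragment 1: offset=10 data="SgJU" -> buffer=??????????SgJU??????
Fragment 2: offset=19 data="X" -> buffer=??????????SgJU?????X
Fragment 3: offset=9 data="uhPZ" -> buffer=?????????uhPZU?????X
Fragment 4: offset=0 data="IyzK" -> buffer=IyzK?????uhPZU?????X
Fragment 5: offset=14 data="lNIun" -> buffer=IyzK?????uhPZUlNIunX
Fragment 6: offset=8 data="yt" -> buffer=IyzK????ythPZUlNIunX
Fragment 7: offset=4 data="cFDP" -> buffer=IyzKcFDPythPZUlNIunX

Answer: IyzKcFDPythPZUlNIunX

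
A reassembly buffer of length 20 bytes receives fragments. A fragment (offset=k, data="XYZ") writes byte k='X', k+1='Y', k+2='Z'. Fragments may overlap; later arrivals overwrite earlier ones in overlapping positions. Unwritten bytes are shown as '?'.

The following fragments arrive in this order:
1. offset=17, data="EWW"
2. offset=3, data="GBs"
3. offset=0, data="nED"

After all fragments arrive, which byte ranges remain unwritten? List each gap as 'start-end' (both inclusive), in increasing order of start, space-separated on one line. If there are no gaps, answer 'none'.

Answer: 6-16

Derivation:
Fragment 1: offset=17 len=3
Fragment 2: offset=3 len=3
Fragment 3: offset=0 len=3
Gaps: 6-16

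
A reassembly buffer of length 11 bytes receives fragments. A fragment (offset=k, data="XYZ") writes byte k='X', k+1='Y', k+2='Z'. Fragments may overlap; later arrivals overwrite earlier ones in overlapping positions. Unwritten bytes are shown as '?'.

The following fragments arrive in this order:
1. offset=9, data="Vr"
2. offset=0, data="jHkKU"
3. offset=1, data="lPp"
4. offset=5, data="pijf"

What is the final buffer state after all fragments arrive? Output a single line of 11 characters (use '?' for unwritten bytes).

Fragment 1: offset=9 data="Vr" -> buffer=?????????Vr
Fragment 2: offset=0 data="jHkKU" -> buffer=jHkKU????Vr
Fragment 3: offset=1 data="lPp" -> buffer=jlPpU????Vr
Fragment 4: offset=5 data="pijf" -> buffer=jlPpUpijfVr

Answer: jlPpUpijfVr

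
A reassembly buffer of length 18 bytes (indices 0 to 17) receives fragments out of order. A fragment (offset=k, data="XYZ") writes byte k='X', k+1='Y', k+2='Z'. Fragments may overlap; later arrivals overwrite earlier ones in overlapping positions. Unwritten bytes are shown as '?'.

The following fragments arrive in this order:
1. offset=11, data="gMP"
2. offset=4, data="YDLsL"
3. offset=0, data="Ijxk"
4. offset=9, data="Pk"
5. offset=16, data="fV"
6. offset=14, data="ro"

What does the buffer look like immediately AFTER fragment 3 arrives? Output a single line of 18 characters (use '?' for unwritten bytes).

Answer: IjxkYDLsL??gMP????

Derivation:
Fragment 1: offset=11 data="gMP" -> buffer=???????????gMP????
Fragment 2: offset=4 data="YDLsL" -> buffer=????YDLsL??gMP????
Fragment 3: offset=0 data="Ijxk" -> buffer=IjxkYDLsL??gMP????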